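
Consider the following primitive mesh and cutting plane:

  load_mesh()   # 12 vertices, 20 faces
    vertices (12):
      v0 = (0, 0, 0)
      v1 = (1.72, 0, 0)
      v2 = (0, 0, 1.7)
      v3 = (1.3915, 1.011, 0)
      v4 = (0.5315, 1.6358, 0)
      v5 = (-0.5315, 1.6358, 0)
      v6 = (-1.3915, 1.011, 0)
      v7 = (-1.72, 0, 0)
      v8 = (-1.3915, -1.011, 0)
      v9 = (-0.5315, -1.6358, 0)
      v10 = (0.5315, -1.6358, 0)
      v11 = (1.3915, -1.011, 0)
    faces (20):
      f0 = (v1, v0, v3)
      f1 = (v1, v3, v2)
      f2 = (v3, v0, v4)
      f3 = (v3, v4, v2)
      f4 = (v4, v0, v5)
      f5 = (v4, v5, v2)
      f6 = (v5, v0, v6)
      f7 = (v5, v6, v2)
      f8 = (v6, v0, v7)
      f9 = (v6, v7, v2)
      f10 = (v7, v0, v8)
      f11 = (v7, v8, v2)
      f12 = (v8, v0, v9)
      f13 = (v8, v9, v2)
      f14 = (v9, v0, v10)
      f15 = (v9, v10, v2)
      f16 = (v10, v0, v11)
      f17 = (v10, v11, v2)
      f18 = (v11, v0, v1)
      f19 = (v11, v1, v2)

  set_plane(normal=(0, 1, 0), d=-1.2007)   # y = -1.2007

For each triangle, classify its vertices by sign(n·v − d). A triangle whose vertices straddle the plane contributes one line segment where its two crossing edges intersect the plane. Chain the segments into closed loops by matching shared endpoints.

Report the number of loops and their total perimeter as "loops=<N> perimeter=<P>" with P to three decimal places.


loops=1 perimeter=4.776

Straddling triangles (6 of 20):
  (v8,v0,v9) [++-] → (-0.390128, -1.2007, 0)–(-1.13039, -1.2007, 0)  len=0.7403
  (v8,v9,v2) [+-+] → (-1.13039, -1.2007, 0)–(-0.390128, -1.2007, 0.452176)  len=0.8674
  (v9,v0,v10) [-+-] → (-0.390128, -1.2007, 0)–(0.390128, -1.2007, 0)  len=0.7803
  (v9,v10,v2) [--+] → (0.390128, -1.2007, 0.452176)–(-0.390128, -1.2007, 0.452176)  len=0.7803
  (v10,v0,v11) [-++] → (0.390128, -1.2007, 0)–(1.13039, -1.2007, 0)  len=0.7403
  (v10,v11,v2) [-++] → (1.13039, -1.2007, 0)–(0.390128, -1.2007, 0.452176)  len=0.8674

Chained into 1 loop(s):
  loop 1: 6 segments, perimeter = 4.7759
Total perimeter = 4.776


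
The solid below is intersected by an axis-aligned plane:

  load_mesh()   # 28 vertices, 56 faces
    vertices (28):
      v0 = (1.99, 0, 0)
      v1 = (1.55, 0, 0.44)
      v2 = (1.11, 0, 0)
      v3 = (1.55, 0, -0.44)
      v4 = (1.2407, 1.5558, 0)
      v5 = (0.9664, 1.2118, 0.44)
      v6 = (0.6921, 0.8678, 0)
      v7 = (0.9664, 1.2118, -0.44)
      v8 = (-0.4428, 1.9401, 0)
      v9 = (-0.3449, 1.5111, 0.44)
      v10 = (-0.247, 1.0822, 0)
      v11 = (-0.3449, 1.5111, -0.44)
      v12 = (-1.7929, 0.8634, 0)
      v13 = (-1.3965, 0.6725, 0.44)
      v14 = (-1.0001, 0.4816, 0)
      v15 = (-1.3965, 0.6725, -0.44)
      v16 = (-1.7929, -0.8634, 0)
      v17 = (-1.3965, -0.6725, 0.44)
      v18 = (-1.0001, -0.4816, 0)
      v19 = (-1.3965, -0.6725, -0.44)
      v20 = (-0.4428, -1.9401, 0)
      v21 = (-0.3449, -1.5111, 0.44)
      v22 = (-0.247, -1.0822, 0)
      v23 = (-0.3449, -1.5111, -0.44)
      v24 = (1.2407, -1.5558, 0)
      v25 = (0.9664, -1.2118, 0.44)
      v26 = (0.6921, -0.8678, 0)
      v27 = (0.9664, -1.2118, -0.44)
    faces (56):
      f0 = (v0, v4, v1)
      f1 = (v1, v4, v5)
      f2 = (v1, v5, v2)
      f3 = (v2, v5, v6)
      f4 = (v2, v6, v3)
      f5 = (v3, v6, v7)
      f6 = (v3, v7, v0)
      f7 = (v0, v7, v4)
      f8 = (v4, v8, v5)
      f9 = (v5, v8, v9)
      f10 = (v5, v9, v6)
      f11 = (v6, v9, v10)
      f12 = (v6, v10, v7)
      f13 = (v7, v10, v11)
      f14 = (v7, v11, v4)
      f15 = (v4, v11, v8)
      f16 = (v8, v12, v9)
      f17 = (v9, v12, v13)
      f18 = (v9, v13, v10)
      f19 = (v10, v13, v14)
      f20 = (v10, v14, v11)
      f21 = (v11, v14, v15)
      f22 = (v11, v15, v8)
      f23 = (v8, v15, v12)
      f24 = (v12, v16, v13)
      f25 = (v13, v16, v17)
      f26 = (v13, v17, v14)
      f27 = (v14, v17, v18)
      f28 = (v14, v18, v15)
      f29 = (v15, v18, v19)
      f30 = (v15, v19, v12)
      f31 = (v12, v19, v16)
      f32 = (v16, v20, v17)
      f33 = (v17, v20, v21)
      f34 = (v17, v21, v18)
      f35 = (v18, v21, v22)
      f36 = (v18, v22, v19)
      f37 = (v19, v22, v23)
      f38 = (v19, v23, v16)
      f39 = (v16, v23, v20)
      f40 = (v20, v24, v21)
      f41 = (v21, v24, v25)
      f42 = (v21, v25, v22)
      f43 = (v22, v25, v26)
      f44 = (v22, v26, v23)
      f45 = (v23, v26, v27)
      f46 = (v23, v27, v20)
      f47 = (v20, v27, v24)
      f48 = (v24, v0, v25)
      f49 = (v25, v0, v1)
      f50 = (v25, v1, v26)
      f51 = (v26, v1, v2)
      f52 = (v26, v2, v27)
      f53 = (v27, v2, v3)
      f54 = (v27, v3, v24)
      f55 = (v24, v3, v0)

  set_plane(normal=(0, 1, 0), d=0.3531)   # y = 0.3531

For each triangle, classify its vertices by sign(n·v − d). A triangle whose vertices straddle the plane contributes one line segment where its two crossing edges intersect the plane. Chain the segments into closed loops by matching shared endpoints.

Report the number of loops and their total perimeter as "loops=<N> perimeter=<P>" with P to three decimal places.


Straddling triangles (16 of 56):
  (v0,v4,v1) [-+-] → (1.81994, 0.3531, 0)–(1.4798, 0.3531, 0.340139)  len=0.4810
  (v1,v4,v5) [-++] → (1.4798, 0.3531, 0.340139)–(1.37995, 0.3531, 0.44)  len=0.1412
  (v1,v5,v2) [-+-] → (1.37995, 0.3531, 0.44)–(1.06816, 0.3531, 0.128209)  len=0.4409
  (v2,v5,v6) [-++] → (1.06816, 0.3531, 0.128209)–(0.93996, 0.3531, 0)  len=0.1813
  (v2,v6,v3) [-+-] → (0.93996, 0.3531, 0)–(1.20093, 0.3531, -0.260968)  len=0.3691
  (v3,v6,v7) [-++] → (1.20093, 0.3531, -0.260968)–(1.37995, 0.3531, -0.44)  len=0.2532
  (v3,v7,v0) [-+-] → (1.37995, 0.3531, -0.44)–(1.69174, 0.3531, -0.128209)  len=0.4409
  (v0,v7,v4) [-++] → (1.69174, 0.3531, -0.128209)–(1.81994, 0.3531, 0)  len=0.1813
  (v12,v16,v13) [+-+] → (-1.7929, 0.3531, 0)–(-1.47893, 0.3531, 0.348499)  len=0.4691
  (v13,v16,v17) [+--] → (-1.47893, 0.3531, 0.348499)–(-1.3965, 0.3531, 0.44)  len=0.1232
  (v13,v17,v14) [+-+] → (-1.3965, 0.3531, 0.44)–(-1.04424, 0.3531, 0.0489906)  len=0.5263
  (v14,v17,v18) [+--] → (-1.04424, 0.3531, 0.0489906)–(-1.0001, 0.3531, 0)  len=0.0659
  (v14,v18,v15) [+-+] → (-1.0001, 0.3531, 0)–(-1.2868, 0.3531, -0.318229)  len=0.4283
  (v15,v18,v19) [+--] → (-1.2868, 0.3531, -0.318229)–(-1.3965, 0.3531, -0.44)  len=0.1639
  (v15,v19,v12) [+-+] → (-1.3965, 0.3531, -0.44)–(-1.6612, 0.3531, -0.146189)  len=0.3955
  (v12,v19,v16) [+--] → (-1.6612, 0.3531, -0.146189)–(-1.7929, 0.3531, 0)  len=0.1968

Chained into 2 loop(s):
  loop 1: 8 segments, perimeter = 2.4890
  loop 2: 8 segments, perimeter = 2.3689
Total perimeter = 4.858

loops=2 perimeter=4.858


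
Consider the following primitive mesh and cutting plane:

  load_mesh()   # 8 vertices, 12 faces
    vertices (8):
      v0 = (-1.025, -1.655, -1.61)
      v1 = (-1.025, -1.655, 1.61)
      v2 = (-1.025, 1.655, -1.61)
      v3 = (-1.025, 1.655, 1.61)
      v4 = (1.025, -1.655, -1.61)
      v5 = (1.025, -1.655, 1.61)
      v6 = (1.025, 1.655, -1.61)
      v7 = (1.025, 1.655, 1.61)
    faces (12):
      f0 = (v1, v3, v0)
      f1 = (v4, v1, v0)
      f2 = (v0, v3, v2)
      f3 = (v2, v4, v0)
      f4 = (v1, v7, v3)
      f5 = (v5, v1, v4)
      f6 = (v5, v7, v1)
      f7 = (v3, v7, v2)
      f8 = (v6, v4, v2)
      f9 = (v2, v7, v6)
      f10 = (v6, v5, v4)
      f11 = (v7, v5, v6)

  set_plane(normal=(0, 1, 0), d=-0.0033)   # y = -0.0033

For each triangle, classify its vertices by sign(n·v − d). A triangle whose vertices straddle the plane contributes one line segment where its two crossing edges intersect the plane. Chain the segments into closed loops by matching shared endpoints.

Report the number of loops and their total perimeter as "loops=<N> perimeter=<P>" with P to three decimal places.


loops=1 perimeter=10.540

Straddling triangles (8 of 12):
  (v1,v3,v0) [-+-] → (-1.025, -0.0033, 1.61)–(-1.025, -0.0033, -0.00321027)  len=1.6132
  (v0,v3,v2) [-++] → (-1.025, -0.0033, -0.00321027)–(-1.025, -0.0033, -1.61)  len=1.6068
  (v2,v4,v0) [+--] → (0.00204381, -0.0033, -1.61)–(-1.025, -0.0033, -1.61)  len=1.0270
  (v1,v7,v3) [-++] → (-0.00204381, -0.0033, 1.61)–(-1.025, -0.0033, 1.61)  len=1.0230
  (v5,v7,v1) [-+-] → (1.025, -0.0033, 1.61)–(-0.00204381, -0.0033, 1.61)  len=1.0270
  (v6,v4,v2) [+-+] → (1.025, -0.0033, -1.61)–(0.00204381, -0.0033, -1.61)  len=1.0230
  (v6,v5,v4) [+--] → (1.025, -0.0033, 0.00321027)–(1.025, -0.0033, -1.61)  len=1.6132
  (v7,v5,v6) [+-+] → (1.025, -0.0033, 1.61)–(1.025, -0.0033, 0.00321027)  len=1.6068

Chained into 1 loop(s):
  loop 1: 8 segments, perimeter = 10.5400
Total perimeter = 10.540


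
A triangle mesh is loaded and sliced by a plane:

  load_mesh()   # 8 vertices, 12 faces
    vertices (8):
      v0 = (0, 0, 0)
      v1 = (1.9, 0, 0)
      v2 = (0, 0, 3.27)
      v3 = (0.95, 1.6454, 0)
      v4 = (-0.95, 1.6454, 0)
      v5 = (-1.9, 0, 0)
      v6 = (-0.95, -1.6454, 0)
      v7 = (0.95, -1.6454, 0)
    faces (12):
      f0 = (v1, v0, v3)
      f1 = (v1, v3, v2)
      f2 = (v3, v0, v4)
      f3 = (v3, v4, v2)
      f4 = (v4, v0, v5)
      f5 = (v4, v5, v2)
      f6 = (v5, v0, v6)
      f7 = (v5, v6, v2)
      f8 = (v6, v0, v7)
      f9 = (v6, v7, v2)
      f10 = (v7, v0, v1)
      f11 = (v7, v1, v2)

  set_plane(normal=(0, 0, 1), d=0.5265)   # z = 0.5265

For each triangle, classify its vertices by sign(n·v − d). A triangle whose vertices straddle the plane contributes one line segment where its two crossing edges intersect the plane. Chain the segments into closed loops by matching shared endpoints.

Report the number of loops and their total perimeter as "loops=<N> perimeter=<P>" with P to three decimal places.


loops=1 perimeter=9.564

Straddling triangles (6 of 12):
  (v1,v3,v2) [--+] → (0.797041, 1.38048, 0.5265)–(1.59408, 0, 0.5265)  len=1.5940
  (v3,v4,v2) [--+] → (-0.797041, 1.38048, 0.5265)–(0.797041, 1.38048, 0.5265)  len=1.5941
  (v4,v5,v2) [--+] → (-1.59408, 0, 0.5265)–(-0.797041, 1.38048, 0.5265)  len=1.5940
  (v5,v6,v2) [--+] → (-0.797041, -1.38048, 0.5265)–(-1.59408, 0, 0.5265)  len=1.5940
  (v6,v7,v2) [--+] → (0.797041, -1.38048, 0.5265)–(-0.797041, -1.38048, 0.5265)  len=1.5941
  (v7,v1,v2) [--+] → (1.59408, 0, 0.5265)–(0.797041, -1.38048, 0.5265)  len=1.5940

Chained into 1 loop(s):
  loop 1: 6 segments, perimeter = 9.5644
Total perimeter = 9.564


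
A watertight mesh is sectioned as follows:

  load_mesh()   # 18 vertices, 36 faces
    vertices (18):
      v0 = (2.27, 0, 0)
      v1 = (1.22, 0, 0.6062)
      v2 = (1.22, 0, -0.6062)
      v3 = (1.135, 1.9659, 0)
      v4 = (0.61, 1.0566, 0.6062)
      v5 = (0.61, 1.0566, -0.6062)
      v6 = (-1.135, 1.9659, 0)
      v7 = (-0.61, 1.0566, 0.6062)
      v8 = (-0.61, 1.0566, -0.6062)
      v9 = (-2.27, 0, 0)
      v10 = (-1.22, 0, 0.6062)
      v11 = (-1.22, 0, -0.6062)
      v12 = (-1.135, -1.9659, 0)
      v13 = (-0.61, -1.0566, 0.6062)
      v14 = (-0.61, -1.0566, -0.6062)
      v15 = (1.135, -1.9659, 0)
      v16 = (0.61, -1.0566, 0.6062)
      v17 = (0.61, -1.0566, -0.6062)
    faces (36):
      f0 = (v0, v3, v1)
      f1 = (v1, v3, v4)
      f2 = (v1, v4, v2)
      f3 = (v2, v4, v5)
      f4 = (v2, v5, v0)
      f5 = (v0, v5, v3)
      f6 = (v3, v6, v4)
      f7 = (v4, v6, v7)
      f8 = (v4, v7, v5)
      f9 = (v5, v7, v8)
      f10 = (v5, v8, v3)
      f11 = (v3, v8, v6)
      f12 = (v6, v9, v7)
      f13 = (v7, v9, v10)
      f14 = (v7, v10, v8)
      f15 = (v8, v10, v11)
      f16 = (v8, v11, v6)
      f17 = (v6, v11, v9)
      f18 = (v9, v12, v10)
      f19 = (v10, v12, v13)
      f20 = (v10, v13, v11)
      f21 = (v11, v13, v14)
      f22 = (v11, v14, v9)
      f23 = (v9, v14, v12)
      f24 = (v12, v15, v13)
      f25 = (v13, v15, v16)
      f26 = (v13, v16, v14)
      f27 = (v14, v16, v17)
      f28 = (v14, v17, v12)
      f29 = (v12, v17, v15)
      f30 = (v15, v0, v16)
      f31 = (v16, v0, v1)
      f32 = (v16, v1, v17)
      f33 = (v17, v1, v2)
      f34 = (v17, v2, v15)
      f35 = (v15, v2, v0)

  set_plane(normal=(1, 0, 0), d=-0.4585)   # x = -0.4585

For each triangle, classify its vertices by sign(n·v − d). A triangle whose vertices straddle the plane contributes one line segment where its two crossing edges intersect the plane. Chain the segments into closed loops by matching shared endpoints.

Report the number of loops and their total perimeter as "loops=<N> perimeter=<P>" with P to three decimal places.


Straddling triangles (12 of 36):
  (v3,v6,v4) [+-+] → (-0.4585, 1.9659, 0)–(-0.4585, 1.61338, 0.235011)  len=0.4237
  (v4,v6,v7) [+--] → (-0.4585, 1.61338, 0.235011)–(-0.4585, 1.0566, 0.6062)  len=0.6692
  (v4,v7,v5) [+-+] → (-0.4585, 1.0566, 0.6062)–(-0.4585, 1.0566, 0.455644)  len=0.1506
  (v5,v7,v8) [+--] → (-0.4585, 1.0566, 0.455644)–(-0.4585, 1.0566, -0.6062)  len=1.0618
  (v5,v8,v3) [+-+] → (-0.4585, 1.0566, -0.6062)–(-0.4585, 1.13554, -0.55357)  len=0.0949
  (v3,v8,v6) [+--] → (-0.4585, 1.13554, -0.55357)–(-0.4585, 1.9659, 0)  len=0.9980
  (v12,v15,v13) [-+-] → (-0.4585, -1.9659, 0)–(-0.4585, -1.13554, 0.55357)  len=0.9980
  (v13,v15,v16) [-++] → (-0.4585, -1.13554, 0.55357)–(-0.4585, -1.0566, 0.6062)  len=0.0949
  (v13,v16,v14) [-+-] → (-0.4585, -1.0566, 0.6062)–(-0.4585, -1.0566, -0.455644)  len=1.0618
  (v14,v16,v17) [-++] → (-0.4585, -1.0566, -0.455644)–(-0.4585, -1.0566, -0.6062)  len=0.1506
  (v14,v17,v12) [-+-] → (-0.4585, -1.0566, -0.6062)–(-0.4585, -1.61338, -0.235011)  len=0.6692
  (v12,v17,v15) [-++] → (-0.4585, -1.61338, -0.235011)–(-0.4585, -1.9659, 0)  len=0.4237

Chained into 2 loop(s):
  loop 1: 6 segments, perimeter = 3.3981
  loop 2: 6 segments, perimeter = 3.3981
Total perimeter = 6.796

loops=2 perimeter=6.796


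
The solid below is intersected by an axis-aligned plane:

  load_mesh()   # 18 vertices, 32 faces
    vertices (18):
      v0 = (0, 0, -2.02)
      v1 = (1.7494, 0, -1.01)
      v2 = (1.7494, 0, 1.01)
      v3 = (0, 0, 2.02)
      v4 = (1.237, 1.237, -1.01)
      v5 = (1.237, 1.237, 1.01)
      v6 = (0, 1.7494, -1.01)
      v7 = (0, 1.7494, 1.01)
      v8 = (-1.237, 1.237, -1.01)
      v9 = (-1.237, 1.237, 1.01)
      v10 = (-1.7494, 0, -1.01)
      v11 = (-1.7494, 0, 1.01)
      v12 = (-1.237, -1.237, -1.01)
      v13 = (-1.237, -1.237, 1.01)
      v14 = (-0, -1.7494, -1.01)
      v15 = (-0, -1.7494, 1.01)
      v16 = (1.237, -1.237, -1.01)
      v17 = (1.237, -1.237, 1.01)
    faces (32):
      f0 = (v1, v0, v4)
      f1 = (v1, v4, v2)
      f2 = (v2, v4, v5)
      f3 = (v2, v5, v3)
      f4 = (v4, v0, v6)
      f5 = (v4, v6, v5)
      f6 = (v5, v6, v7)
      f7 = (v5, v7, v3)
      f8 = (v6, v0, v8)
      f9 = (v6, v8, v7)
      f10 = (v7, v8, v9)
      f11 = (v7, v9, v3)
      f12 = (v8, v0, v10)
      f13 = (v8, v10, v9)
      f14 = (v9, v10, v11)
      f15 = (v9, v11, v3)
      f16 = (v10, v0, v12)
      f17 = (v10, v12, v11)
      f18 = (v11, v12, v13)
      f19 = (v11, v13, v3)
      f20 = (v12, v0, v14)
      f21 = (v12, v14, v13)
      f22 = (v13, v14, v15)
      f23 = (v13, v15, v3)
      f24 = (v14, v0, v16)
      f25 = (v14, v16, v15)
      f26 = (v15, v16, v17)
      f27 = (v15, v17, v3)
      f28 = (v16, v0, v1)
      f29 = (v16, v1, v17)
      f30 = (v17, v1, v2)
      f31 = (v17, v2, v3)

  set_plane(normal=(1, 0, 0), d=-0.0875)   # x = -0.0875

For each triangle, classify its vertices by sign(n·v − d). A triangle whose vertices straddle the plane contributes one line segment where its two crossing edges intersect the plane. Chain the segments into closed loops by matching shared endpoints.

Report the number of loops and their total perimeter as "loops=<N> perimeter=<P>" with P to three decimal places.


loops=1 perimeter=11.908

Straddling triangles (12 of 32):
  (v6,v0,v8) [++-] → (-0.0875, 0.0875, -1.94856)–(-0.0875, 1.71316, -1.01)  len=1.8771
  (v6,v8,v7) [+-+] → (-0.0875, 1.71316, -1.01)–(-0.0875, 1.71316, 0.867114)  len=1.8771
  (v7,v8,v9) [+--] → (-0.0875, 1.71316, 0.867114)–(-0.0875, 1.71316, 1.01)  len=0.1429
  (v7,v9,v3) [+-+] → (-0.0875, 1.71316, 1.01)–(-0.0875, 0.0875, 1.94856)  len=1.8771
  (v8,v0,v10) [-+-] → (-0.0875, 0.0875, -1.94856)–(-0.0875, 0, -1.96948)  len=0.0900
  (v9,v11,v3) [--+] → (-0.0875, 0, 1.96948)–(-0.0875, 0.0875, 1.94856)  len=0.0900
  (v10,v0,v12) [-+-] → (-0.0875, 0, -1.96948)–(-0.0875, -0.0875, -1.94856)  len=0.0900
  (v11,v13,v3) [--+] → (-0.0875, -0.0875, 1.94856)–(-0.0875, 0, 1.96948)  len=0.0900
  (v12,v0,v14) [-++] → (-0.0875, -0.0875, -1.94856)–(-0.0875, -1.71316, -1.01)  len=1.8771
  (v12,v14,v13) [-+-] → (-0.0875, -1.71316, -1.01)–(-0.0875, -1.71316, -0.867114)  len=0.1429
  (v13,v14,v15) [-++] → (-0.0875, -1.71316, -0.867114)–(-0.0875, -1.71316, 1.01)  len=1.8771
  (v13,v15,v3) [-++] → (-0.0875, -1.71316, 1.01)–(-0.0875, -0.0875, 1.94856)  len=1.8771

Chained into 1 loop(s):
  loop 1: 12 segments, perimeter = 11.9084
Total perimeter = 11.908


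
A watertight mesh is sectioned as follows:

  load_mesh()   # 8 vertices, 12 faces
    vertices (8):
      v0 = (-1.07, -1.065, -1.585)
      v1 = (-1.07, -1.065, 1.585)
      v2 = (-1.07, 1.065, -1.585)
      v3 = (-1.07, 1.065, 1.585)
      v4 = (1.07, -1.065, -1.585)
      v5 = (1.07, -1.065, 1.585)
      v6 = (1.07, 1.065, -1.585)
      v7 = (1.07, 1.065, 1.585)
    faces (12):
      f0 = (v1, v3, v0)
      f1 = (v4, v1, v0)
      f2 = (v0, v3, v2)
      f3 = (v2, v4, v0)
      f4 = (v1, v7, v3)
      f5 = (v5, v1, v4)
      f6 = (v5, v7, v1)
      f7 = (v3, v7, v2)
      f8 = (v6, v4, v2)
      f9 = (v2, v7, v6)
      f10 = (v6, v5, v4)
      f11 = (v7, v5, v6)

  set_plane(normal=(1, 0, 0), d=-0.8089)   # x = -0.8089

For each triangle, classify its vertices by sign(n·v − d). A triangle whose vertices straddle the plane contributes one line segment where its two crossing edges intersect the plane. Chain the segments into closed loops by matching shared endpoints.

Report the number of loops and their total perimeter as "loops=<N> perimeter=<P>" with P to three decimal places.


loops=1 perimeter=10.600

Straddling triangles (8 of 12):
  (v4,v1,v0) [+--] → (-0.8089, -1.065, 1.19823)–(-0.8089, -1.065, -1.585)  len=2.7832
  (v2,v4,v0) [-+-] → (-0.8089, 0.80512, -1.585)–(-0.8089, -1.065, -1.585)  len=1.8701
  (v1,v7,v3) [-+-] → (-0.8089, -0.80512, 1.585)–(-0.8089, 1.065, 1.585)  len=1.8701
  (v5,v1,v4) [+-+] → (-0.8089, -1.065, 1.585)–(-0.8089, -1.065, 1.19823)  len=0.3868
  (v5,v7,v1) [++-] → (-0.8089, -0.80512, 1.585)–(-0.8089, -1.065, 1.585)  len=0.2599
  (v3,v7,v2) [-+-] → (-0.8089, 1.065, 1.585)–(-0.8089, 1.065, -1.19823)  len=2.7832
  (v6,v4,v2) [++-] → (-0.8089, 0.80512, -1.585)–(-0.8089, 1.065, -1.585)  len=0.2599
  (v2,v7,v6) [-++] → (-0.8089, 1.065, -1.19823)–(-0.8089, 1.065, -1.585)  len=0.3868

Chained into 1 loop(s):
  loop 1: 8 segments, perimeter = 10.6000
Total perimeter = 10.600


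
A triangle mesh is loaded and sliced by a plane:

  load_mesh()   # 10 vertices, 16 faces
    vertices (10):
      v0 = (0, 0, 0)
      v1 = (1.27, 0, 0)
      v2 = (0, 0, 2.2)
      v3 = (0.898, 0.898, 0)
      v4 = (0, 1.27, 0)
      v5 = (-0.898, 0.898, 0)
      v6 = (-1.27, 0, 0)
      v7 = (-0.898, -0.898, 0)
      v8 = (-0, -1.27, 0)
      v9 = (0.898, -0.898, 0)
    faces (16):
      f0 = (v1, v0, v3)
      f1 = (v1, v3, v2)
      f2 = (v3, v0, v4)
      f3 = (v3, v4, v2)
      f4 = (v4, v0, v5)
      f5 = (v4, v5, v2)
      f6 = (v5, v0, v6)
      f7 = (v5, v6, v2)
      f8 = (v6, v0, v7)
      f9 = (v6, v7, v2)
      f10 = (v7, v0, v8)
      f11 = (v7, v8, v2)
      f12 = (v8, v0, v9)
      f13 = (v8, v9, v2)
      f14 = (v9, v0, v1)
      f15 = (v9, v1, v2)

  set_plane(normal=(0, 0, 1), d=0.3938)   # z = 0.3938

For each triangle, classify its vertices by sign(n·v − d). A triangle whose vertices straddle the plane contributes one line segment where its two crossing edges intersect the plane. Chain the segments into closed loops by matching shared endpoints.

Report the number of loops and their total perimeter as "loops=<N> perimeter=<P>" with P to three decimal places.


Straddling triangles (8 of 16):
  (v1,v3,v2) [--+] → (0.737258, 0.737258, 0.3938)–(1.04267, 0, 0.3938)  len=0.7980
  (v3,v4,v2) [--+] → (0, 1.04267, 0.3938)–(0.737258, 0.737258, 0.3938)  len=0.7980
  (v4,v5,v2) [--+] → (-0.737258, 0.737258, 0.3938)–(0, 1.04267, 0.3938)  len=0.7980
  (v5,v6,v2) [--+] → (-1.04267, 0, 0.3938)–(-0.737258, 0.737258, 0.3938)  len=0.7980
  (v6,v7,v2) [--+] → (-0.737258, -0.737258, 0.3938)–(-1.04267, 0, 0.3938)  len=0.7980
  (v7,v8,v2) [--+] → (0, -1.04267, 0.3938)–(-0.737258, -0.737258, 0.3938)  len=0.7980
  (v8,v9,v2) [--+] → (0.737258, -0.737258, 0.3938)–(0, -1.04267, 0.3938)  len=0.7980
  (v9,v1,v2) [--+] → (1.04267, 0, 0.3938)–(0.737258, -0.737258, 0.3938)  len=0.7980

Chained into 1 loop(s):
  loop 1: 8 segments, perimeter = 6.3841
Total perimeter = 6.384

loops=1 perimeter=6.384


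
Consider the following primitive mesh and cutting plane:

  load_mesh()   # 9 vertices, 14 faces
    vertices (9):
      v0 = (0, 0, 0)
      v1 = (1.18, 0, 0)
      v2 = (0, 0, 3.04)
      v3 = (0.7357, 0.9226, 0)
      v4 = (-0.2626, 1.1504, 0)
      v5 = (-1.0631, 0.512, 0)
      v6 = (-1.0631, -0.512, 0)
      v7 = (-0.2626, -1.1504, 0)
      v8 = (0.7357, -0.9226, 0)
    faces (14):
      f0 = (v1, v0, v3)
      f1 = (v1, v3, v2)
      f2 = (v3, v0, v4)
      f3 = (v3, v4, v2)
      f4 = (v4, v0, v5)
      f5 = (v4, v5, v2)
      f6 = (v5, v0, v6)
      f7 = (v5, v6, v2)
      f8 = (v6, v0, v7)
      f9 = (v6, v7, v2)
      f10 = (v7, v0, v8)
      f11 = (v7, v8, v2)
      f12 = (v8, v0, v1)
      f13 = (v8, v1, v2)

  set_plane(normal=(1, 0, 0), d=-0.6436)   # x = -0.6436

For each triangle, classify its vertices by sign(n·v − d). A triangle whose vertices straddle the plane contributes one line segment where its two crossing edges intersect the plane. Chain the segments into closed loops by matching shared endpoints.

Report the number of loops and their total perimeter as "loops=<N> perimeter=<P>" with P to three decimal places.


loops=1 perimeter=4.941

Straddling triangles (6 of 14):
  (v4,v0,v5) [++-] → (-0.6436, 0.309964, 0)–(-0.6436, 0.846552, 0)  len=0.5366
  (v4,v5,v2) [+-+] → (-0.6436, 0.846552, 0)–(-0.6436, 0.309964, 1.19959)  len=1.3141
  (v5,v0,v6) [-+-] → (-0.6436, 0.309964, 0)–(-0.6436, -0.309964, 0)  len=0.6199
  (v5,v6,v2) [--+] → (-0.6436, -0.309964, 1.19959)–(-0.6436, 0.309964, 1.19959)  len=0.6199
  (v6,v0,v7) [-++] → (-0.6436, -0.309964, 0)–(-0.6436, -0.846552, 0)  len=0.5366
  (v6,v7,v2) [-++] → (-0.6436, -0.846552, 0)–(-0.6436, -0.309964, 1.19959)  len=1.3141

Chained into 1 loop(s):
  loop 1: 6 segments, perimeter = 4.9413
Total perimeter = 4.941


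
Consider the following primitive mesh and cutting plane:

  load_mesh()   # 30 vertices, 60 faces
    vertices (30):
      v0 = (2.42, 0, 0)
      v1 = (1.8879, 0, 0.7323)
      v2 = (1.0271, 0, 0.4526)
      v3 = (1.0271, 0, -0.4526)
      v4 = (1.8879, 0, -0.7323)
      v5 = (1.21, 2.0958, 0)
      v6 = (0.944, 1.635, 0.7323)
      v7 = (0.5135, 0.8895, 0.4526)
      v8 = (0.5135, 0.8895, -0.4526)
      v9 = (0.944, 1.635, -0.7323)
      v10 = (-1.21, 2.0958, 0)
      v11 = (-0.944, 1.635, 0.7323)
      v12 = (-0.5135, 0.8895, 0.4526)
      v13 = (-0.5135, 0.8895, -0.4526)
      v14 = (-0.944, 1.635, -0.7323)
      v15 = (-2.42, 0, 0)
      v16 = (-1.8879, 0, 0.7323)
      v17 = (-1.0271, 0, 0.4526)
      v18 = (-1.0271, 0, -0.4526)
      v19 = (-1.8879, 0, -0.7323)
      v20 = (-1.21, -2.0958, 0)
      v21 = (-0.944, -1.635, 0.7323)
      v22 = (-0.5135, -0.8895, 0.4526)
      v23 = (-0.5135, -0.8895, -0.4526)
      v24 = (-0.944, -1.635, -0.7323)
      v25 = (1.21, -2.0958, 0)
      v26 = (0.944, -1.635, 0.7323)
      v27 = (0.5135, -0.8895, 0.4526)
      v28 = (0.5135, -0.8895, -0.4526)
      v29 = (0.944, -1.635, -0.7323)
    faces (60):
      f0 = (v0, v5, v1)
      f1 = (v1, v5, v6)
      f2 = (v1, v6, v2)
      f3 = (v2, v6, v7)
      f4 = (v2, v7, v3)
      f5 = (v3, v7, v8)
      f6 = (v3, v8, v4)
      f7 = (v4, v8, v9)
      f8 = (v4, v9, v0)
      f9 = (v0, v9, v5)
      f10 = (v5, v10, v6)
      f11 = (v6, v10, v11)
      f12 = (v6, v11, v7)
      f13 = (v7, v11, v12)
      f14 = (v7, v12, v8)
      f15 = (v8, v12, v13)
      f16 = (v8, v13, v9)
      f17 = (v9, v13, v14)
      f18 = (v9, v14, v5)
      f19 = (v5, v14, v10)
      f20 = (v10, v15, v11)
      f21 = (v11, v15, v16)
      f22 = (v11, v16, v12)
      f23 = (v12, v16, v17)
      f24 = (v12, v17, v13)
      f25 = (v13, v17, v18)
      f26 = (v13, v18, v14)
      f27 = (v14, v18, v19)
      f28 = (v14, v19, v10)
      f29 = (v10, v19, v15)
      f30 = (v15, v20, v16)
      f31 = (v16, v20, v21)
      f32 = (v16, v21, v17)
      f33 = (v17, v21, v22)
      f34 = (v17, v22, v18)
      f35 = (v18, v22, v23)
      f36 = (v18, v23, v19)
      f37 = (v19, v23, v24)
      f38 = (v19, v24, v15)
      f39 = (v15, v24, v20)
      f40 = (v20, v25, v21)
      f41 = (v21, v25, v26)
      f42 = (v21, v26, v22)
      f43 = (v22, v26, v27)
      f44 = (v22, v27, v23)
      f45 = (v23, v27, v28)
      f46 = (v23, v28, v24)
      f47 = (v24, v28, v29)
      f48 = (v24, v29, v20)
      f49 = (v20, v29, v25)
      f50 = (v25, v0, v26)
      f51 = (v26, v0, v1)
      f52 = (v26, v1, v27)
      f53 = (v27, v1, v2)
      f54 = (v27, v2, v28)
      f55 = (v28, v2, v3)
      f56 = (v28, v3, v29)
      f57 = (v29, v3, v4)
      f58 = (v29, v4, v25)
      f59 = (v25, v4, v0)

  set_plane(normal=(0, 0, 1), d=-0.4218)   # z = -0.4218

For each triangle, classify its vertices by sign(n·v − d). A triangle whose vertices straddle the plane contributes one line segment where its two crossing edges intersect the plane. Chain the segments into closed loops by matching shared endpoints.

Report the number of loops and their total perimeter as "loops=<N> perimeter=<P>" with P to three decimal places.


Straddling triangles (24 of 60):
  (v2,v7,v3) [++-] → (1.00962, 0.0302658, -0.4218)–(1.0271, 0, -0.4218)  len=0.0349
  (v3,v7,v8) [-+-] → (1.00962, 0.0302658, -0.4218)–(0.5135, 0.8895, -0.4218)  len=0.9922
  (v4,v9,v0) [--+] → (1.56983, 0.941749, -0.4218)–(2.11351, 0, -0.4218)  len=1.0874
  (v0,v9,v5) [+-+] → (1.56983, 0.941749, -0.4218)–(1.05679, 1.83038, -0.4218)  len=1.0261
  (v7,v12,v8) [++-] → (0.478556, 0.8895, -0.4218)–(0.5135, 0.8895, -0.4218)  len=0.0349
  (v8,v12,v13) [-+-] → (0.478556, 0.8895, -0.4218)–(-0.5135, 0.8895, -0.4218)  len=0.9921
  (v9,v14,v5) [--+] → (-0.0306899, 1.83038, -0.4218)–(1.05679, 1.83038, -0.4218)  len=1.0875
  (v5,v14,v10) [+-+] → (-0.0306899, 1.83038, -0.4218)–(-1.05679, 1.83038, -0.4218)  len=1.0261
  (v12,v17,v13) [++-] → (-0.530976, 0.859234, -0.4218)–(-0.5135, 0.8895, -0.4218)  len=0.0349
  (v13,v17,v18) [-+-] → (-0.530976, 0.859234, -0.4218)–(-1.0271, 0, -0.4218)  len=0.9922
  (v14,v19,v10) [--+] → (-1.60047, 0.888633, -0.4218)–(-1.05679, 1.83038, -0.4218)  len=1.0874
  (v10,v19,v15) [+-+] → (-1.60047, 0.888633, -0.4218)–(-2.11351, 0, -0.4218)  len=1.0261
  (v17,v22,v18) [++-] → (-1.00962, -0.0302658, -0.4218)–(-1.0271, 0, -0.4218)  len=0.0349
  (v18,v22,v23) [-+-] → (-1.00962, -0.0302658, -0.4218)–(-0.5135, -0.8895, -0.4218)  len=0.9922
  (v19,v24,v15) [--+] → (-1.56983, -0.941749, -0.4218)–(-2.11351, 0, -0.4218)  len=1.0874
  (v15,v24,v20) [+-+] → (-1.56983, -0.941749, -0.4218)–(-1.05679, -1.83038, -0.4218)  len=1.0261
  (v22,v27,v23) [++-] → (-0.478556, -0.8895, -0.4218)–(-0.5135, -0.8895, -0.4218)  len=0.0349
  (v23,v27,v28) [-+-] → (-0.478556, -0.8895, -0.4218)–(0.5135, -0.8895, -0.4218)  len=0.9921
  (v24,v29,v20) [--+] → (0.0306899, -1.83038, -0.4218)–(-1.05679, -1.83038, -0.4218)  len=1.0875
  (v20,v29,v25) [+-+] → (0.0306899, -1.83038, -0.4218)–(1.05679, -1.83038, -0.4218)  len=1.0261
  (v27,v2,v28) [++-] → (0.530976, -0.859234, -0.4218)–(0.5135, -0.8895, -0.4218)  len=0.0349
  (v28,v2,v3) [-+-] → (0.530976, -0.859234, -0.4218)–(1.0271, 0, -0.4218)  len=0.9922
  (v29,v4,v25) [--+] → (1.60047, -0.888633, -0.4218)–(1.05679, -1.83038, -0.4218)  len=1.0874
  (v25,v4,v0) [+-+] → (1.60047, -0.888633, -0.4218)–(2.11351, 0, -0.4218)  len=1.0261

Chained into 2 loop(s):
  loop 1: 12 segments, perimeter = 6.1625
  loop 2: 12 segments, perimeter = 12.6812
Total perimeter = 18.844

loops=2 perimeter=18.844


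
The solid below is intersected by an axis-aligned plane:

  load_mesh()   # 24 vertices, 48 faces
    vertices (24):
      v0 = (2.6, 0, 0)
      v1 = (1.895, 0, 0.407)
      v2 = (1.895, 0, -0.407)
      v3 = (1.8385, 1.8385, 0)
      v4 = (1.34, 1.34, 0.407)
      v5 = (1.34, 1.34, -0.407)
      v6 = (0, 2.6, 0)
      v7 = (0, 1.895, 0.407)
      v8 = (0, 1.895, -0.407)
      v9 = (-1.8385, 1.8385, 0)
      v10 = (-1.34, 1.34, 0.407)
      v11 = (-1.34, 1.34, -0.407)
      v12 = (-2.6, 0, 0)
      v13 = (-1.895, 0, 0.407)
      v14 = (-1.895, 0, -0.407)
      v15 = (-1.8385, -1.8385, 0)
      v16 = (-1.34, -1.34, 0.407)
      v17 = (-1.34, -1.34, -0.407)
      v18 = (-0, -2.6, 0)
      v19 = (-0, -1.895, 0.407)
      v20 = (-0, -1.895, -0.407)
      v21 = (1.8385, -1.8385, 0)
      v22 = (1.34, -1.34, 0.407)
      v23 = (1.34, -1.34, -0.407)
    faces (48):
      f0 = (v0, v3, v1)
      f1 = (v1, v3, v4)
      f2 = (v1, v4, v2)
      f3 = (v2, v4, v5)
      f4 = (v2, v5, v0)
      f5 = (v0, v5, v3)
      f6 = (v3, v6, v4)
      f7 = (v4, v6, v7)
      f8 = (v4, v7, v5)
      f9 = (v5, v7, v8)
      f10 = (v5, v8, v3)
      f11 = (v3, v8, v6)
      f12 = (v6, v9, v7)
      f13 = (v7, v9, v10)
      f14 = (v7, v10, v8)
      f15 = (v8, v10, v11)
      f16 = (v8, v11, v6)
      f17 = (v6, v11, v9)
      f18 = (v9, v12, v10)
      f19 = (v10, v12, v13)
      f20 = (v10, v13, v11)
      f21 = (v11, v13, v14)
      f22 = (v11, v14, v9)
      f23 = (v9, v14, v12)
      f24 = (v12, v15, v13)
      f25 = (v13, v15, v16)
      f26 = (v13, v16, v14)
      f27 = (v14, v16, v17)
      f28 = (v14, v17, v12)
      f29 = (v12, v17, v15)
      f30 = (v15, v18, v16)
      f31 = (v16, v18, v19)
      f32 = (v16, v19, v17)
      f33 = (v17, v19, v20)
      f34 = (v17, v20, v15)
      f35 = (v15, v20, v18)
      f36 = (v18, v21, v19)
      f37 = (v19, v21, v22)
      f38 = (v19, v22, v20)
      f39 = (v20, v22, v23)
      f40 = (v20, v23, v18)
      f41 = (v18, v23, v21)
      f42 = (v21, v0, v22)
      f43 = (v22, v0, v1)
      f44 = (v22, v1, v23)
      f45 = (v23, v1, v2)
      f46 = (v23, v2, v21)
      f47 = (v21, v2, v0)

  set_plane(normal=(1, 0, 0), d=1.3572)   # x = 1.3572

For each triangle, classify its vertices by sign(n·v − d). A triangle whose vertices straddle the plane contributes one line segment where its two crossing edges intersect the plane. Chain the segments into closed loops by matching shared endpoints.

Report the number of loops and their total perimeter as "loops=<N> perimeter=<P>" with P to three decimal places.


Straddling triangles (16 of 48):
  (v1,v3,v4) [++-] → (1.3572, 1.3572, 0.392957)–(1.3572, 1.29847, 0.407)  len=0.0604
  (v1,v4,v2) [+-+] → (1.3572, 1.29847, 0.407)–(1.3572, 1.29847, 0.381773)  len=0.0252
  (v2,v4,v5) [+--] → (1.3572, 1.29847, 0.381773)–(1.3572, 1.29847, -0.407)  len=0.7888
  (v2,v5,v0) [+-+] → (1.3572, 1.29847, -0.407)–(1.3572, 1.32171, -0.401444)  len=0.0239
  (v0,v5,v3) [+-+] → (1.3572, 1.32171, -0.401444)–(1.3572, 1.3572, -0.392957)  len=0.0365
  (v3,v6,v4) [+--] → (1.3572, 2.03785, 0)–(1.3572, 1.3572, 0.392957)  len=0.7859
  (v5,v8,v3) [--+] → (1.3572, 1.85329, -0.106548)–(1.3572, 1.3572, -0.392957)  len=0.5728
  (v3,v8,v6) [+--] → (1.3572, 1.85329, -0.106548)–(1.3572, 2.03785, 0)  len=0.2131
  (v18,v21,v19) [-+-] → (1.3572, -2.03785, 0)–(1.3572, -1.85329, 0.106548)  len=0.2131
  (v19,v21,v22) [-+-] → (1.3572, -1.85329, 0.106548)–(1.3572, -1.3572, 0.392957)  len=0.5728
  (v18,v23,v21) [--+] → (1.3572, -1.3572, -0.392957)–(1.3572, -2.03785, 0)  len=0.7859
  (v21,v0,v22) [++-] → (1.3572, -1.32171, 0.401444)–(1.3572, -1.3572, 0.392957)  len=0.0365
  (v22,v0,v1) [-++] → (1.3572, -1.32171, 0.401444)–(1.3572, -1.29847, 0.407)  len=0.0239
  (v22,v1,v23) [-+-] → (1.3572, -1.29847, 0.407)–(1.3572, -1.29847, -0.381773)  len=0.7888
  (v23,v1,v2) [-++] → (1.3572, -1.29847, -0.381773)–(1.3572, -1.29847, -0.407)  len=0.0252
  (v23,v2,v21) [-++] → (1.3572, -1.29847, -0.407)–(1.3572, -1.3572, -0.392957)  len=0.0604

Chained into 2 loop(s):
  loop 1: 8 segments, perimeter = 2.5066
  loop 2: 8 segments, perimeter = 2.5066
Total perimeter = 5.013

loops=2 perimeter=5.013


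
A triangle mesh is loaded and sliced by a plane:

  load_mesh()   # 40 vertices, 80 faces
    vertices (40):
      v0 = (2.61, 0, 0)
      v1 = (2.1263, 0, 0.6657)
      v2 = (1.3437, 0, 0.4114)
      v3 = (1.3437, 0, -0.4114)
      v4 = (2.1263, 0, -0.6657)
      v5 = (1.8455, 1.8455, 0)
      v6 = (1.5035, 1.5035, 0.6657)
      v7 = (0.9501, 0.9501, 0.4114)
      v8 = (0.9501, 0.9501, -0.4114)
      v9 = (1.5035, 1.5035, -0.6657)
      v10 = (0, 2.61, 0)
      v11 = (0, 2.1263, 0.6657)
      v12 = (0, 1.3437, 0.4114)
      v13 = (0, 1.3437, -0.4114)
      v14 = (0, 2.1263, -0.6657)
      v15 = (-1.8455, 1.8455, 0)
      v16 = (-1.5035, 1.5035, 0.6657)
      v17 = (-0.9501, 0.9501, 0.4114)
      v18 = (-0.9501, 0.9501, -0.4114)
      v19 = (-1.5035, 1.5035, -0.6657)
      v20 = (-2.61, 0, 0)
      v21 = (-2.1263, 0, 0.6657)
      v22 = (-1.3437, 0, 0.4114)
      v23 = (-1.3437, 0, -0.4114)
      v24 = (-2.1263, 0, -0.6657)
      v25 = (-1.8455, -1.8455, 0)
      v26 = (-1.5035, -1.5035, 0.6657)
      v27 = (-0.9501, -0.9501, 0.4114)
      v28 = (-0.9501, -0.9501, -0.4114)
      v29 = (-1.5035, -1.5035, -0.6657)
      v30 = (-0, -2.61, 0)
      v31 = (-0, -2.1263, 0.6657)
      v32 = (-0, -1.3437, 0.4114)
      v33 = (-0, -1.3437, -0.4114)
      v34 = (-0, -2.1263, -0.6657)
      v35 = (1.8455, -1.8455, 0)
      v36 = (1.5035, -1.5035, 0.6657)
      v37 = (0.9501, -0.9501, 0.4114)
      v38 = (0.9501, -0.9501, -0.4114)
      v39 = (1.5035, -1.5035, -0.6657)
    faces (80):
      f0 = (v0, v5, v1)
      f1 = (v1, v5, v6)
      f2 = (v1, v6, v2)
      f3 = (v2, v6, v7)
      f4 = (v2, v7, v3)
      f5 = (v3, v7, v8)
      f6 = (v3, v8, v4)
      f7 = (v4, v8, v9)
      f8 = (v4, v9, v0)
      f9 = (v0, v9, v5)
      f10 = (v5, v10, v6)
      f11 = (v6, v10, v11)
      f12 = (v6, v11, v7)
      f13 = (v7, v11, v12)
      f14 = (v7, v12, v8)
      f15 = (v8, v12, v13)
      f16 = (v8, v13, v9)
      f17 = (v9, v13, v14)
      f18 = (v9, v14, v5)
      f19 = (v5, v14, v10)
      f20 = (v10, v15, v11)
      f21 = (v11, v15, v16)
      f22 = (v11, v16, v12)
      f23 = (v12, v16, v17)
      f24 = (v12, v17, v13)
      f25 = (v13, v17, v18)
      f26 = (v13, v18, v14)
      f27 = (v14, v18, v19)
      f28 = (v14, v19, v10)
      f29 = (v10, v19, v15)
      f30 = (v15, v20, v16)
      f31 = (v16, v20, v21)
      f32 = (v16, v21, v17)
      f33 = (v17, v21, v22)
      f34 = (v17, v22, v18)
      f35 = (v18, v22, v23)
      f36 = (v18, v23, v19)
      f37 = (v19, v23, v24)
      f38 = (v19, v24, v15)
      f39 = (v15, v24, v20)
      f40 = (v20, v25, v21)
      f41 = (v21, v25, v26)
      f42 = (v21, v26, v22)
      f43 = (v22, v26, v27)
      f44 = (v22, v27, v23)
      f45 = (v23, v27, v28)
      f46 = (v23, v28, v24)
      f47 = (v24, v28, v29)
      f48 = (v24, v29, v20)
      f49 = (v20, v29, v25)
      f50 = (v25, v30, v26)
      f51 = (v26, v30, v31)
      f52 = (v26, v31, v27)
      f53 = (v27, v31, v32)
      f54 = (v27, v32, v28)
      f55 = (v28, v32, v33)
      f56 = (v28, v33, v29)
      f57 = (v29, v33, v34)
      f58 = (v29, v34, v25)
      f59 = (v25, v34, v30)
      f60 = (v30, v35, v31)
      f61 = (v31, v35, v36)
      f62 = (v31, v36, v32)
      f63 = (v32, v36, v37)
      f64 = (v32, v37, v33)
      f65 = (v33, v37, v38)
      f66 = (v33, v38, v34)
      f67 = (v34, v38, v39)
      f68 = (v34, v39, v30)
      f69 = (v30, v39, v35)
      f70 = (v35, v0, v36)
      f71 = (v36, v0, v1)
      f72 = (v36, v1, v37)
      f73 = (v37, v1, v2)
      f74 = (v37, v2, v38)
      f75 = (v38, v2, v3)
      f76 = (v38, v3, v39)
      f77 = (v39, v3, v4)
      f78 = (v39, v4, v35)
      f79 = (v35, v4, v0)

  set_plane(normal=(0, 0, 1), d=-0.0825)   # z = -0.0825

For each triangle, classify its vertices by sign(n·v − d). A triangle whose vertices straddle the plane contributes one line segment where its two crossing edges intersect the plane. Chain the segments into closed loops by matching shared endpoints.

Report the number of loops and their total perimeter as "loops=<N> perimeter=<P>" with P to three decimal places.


Straddling triangles (32 of 80):
  (v2,v7,v3) [++-] → (1.18637, 0.379786, -0.0825)–(1.3437, 0, -0.0825)  len=0.4111
  (v3,v7,v8) [-+-] → (1.18637, 0.379786, -0.0825)–(0.9501, 0.9501, -0.0825)  len=0.6173
  (v4,v9,v0) [--+] → (2.47287, 0.186328, -0.0825)–(2.55006, 0, -0.0825)  len=0.2017
  (v0,v9,v5) [+-+] → (2.47287, 0.186328, -0.0825)–(1.80312, 1.80312, -0.0825)  len=1.7500
  (v7,v12,v8) [++-] → (0.570314, 1.10743, -0.0825)–(0.9501, 0.9501, -0.0825)  len=0.4111
  (v8,v12,v13) [-+-] → (0.570314, 1.10743, -0.0825)–(0, 1.3437, -0.0825)  len=0.6173
  (v9,v14,v5) [--+] → (1.61679, 1.8803, -0.0825)–(1.80312, 1.80312, -0.0825)  len=0.2017
  (v5,v14,v10) [+-+] → (1.61679, 1.8803, -0.0825)–(0, 2.55006, -0.0825)  len=1.7500
  (v12,v17,v13) [++-] → (-0.379786, 1.18637, -0.0825)–(0, 1.3437, -0.0825)  len=0.4111
  (v13,v17,v18) [-+-] → (-0.379786, 1.18637, -0.0825)–(-0.9501, 0.9501, -0.0825)  len=0.6173
  (v14,v19,v10) [--+] → (-0.186328, 2.47287, -0.0825)–(0, 2.55006, -0.0825)  len=0.2017
  (v10,v19,v15) [+-+] → (-0.186328, 2.47287, -0.0825)–(-1.80312, 1.80312, -0.0825)  len=1.7500
  (v17,v22,v18) [++-] → (-1.10743, 0.570314, -0.0825)–(-0.9501, 0.9501, -0.0825)  len=0.4111
  (v18,v22,v23) [-+-] → (-1.10743, 0.570314, -0.0825)–(-1.3437, 0, -0.0825)  len=0.6173
  (v19,v24,v15) [--+] → (-1.8803, 1.61679, -0.0825)–(-1.80312, 1.80312, -0.0825)  len=0.2017
  (v15,v24,v20) [+-+] → (-1.8803, 1.61679, -0.0825)–(-2.55006, 0, -0.0825)  len=1.7500
  (v22,v27,v23) [++-] → (-1.18637, -0.379786, -0.0825)–(-1.3437, 0, -0.0825)  len=0.4111
  (v23,v27,v28) [-+-] → (-1.18637, -0.379786, -0.0825)–(-0.9501, -0.9501, -0.0825)  len=0.6173
  (v24,v29,v20) [--+] → (-2.47287, -0.186328, -0.0825)–(-2.55006, 0, -0.0825)  len=0.2017
  (v20,v29,v25) [+-+] → (-2.47287, -0.186328, -0.0825)–(-1.80312, -1.80312, -0.0825)  len=1.7500
  (v27,v32,v28) [++-] → (-0.570314, -1.10743, -0.0825)–(-0.9501, -0.9501, -0.0825)  len=0.4111
  (v28,v32,v33) [-+-] → (-0.570314, -1.10743, -0.0825)–(0, -1.3437, -0.0825)  len=0.6173
  (v29,v34,v25) [--+] → (-1.61679, -1.8803, -0.0825)–(-1.80312, -1.80312, -0.0825)  len=0.2017
  (v25,v34,v30) [+-+] → (-1.61679, -1.8803, -0.0825)–(0, -2.55006, -0.0825)  len=1.7500
  (v32,v37,v33) [++-] → (0.379786, -1.18637, -0.0825)–(0, -1.3437, -0.0825)  len=0.4111
  (v33,v37,v38) [-+-] → (0.379786, -1.18637, -0.0825)–(0.9501, -0.9501, -0.0825)  len=0.6173
  (v34,v39,v30) [--+] → (0.186328, -2.47287, -0.0825)–(0, -2.55006, -0.0825)  len=0.2017
  (v30,v39,v35) [+-+] → (0.186328, -2.47287, -0.0825)–(1.80312, -1.80312, -0.0825)  len=1.7500
  (v37,v2,v38) [++-] → (1.10743, -0.570314, -0.0825)–(0.9501, -0.9501, -0.0825)  len=0.4111
  (v38,v2,v3) [-+-] → (1.10743, -0.570314, -0.0825)–(1.3437, 0, -0.0825)  len=0.6173
  (v39,v4,v35) [--+] → (1.8803, -1.61679, -0.0825)–(1.80312, -1.80312, -0.0825)  len=0.2017
  (v35,v4,v0) [+-+] → (1.8803, -1.61679, -0.0825)–(2.55006, 0, -0.0825)  len=1.7500

Chained into 2 loop(s):
  loop 1: 16 segments, perimeter = 8.2272
  loop 2: 16 segments, perimeter = 15.6136
Total perimeter = 23.841

loops=2 perimeter=23.841


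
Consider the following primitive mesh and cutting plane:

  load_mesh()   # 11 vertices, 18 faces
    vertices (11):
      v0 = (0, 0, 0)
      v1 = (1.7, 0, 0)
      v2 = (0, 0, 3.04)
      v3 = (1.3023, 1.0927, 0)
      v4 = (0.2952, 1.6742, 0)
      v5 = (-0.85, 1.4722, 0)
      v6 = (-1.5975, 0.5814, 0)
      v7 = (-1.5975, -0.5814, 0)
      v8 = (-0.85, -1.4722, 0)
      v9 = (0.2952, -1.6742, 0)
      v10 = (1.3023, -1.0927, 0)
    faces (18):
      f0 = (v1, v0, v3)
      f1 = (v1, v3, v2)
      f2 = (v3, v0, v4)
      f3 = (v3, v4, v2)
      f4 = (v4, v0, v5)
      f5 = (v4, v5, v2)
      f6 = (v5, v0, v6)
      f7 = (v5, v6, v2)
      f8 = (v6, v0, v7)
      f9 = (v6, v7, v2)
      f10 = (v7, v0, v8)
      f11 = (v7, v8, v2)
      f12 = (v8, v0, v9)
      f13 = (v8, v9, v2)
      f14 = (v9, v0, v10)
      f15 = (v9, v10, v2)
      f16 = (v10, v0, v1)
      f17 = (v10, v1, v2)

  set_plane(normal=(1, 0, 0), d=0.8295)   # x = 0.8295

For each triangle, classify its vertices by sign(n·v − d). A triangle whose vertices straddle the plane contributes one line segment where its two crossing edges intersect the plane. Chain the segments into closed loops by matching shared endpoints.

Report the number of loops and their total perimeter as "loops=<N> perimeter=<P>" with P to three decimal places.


loops=1 perimeter=6.974

Straddling triangles (8 of 18):
  (v1,v0,v3) [+-+] → (0.8295, 0, 0)–(0.8295, 0.695995, 0)  len=0.6960
  (v1,v3,v2) [++-] → (0.8295, 0.695995, 1.10367)–(0.8295, 0, 1.55666)  len=0.8304
  (v3,v0,v4) [+--] → (0.8295, 0.695995, 0)–(0.8295, 1.36569, 0)  len=0.6697
  (v3,v4,v2) [+--] → (0.8295, 1.36569, 0)–(0.8295, 0.695995, 1.10367)  len=1.2910
  (v9,v0,v10) [--+] → (0.8295, -0.695995, 0)–(0.8295, -1.36569, 0)  len=0.6697
  (v9,v10,v2) [-+-] → (0.8295, -1.36569, 0)–(0.8295, -0.695995, 1.10367)  len=1.2910
  (v10,v0,v1) [+-+] → (0.8295, -0.695995, 0)–(0.8295, 0, 0)  len=0.6960
  (v10,v1,v2) [++-] → (0.8295, 0, 1.55666)–(0.8295, -0.695995, 1.10367)  len=0.8304

Chained into 1 loop(s):
  loop 1: 8 segments, perimeter = 6.9742
Total perimeter = 6.974
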